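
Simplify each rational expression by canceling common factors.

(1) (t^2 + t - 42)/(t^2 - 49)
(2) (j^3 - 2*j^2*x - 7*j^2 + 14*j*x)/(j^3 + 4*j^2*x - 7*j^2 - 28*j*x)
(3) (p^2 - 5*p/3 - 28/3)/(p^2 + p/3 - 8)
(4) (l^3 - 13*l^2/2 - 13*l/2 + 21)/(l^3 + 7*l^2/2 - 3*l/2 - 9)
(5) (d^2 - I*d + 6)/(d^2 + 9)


(1) = (t - 6)/(t - 7)
(2) = (j - 2*x)/(j + 4*x)
(3) = (3*p^2 - 5*p - 28)/(3*p^2 + p - 24)
(4) = (l - 7)/(l + 3)
(5) = (d + 2*I)/(d + 3*I)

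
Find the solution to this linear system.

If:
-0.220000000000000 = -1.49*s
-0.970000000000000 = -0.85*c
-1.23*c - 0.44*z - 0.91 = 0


Then:
c = 1.14
s = 0.15
z = -5.26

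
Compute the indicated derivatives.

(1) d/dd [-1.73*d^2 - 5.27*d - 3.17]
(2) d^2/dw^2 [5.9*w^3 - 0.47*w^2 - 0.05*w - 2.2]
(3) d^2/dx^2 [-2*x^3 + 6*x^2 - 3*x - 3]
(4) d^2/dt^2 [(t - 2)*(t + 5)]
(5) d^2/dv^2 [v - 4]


(1) = -3.46*d - 5.27
(2) = 35.4*w - 0.94
(3) = 12 - 12*x
(4) = 2
(5) = 0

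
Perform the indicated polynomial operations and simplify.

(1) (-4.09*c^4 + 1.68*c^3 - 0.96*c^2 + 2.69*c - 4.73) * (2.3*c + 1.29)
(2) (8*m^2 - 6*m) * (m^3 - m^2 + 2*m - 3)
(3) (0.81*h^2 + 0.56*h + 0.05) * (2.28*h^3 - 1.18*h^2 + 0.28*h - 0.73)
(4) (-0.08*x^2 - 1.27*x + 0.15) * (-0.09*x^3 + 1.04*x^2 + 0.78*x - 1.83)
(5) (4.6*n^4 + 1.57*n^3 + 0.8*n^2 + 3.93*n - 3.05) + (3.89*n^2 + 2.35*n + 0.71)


(1) = -9.407*c^5 - 1.4121*c^4 - 0.0408*c^3 + 4.9486*c^2 - 7.4089*c - 6.1017
(2) = 8*m^5 - 14*m^4 + 22*m^3 - 36*m^2 + 18*m
(3) = 1.8468*h^5 + 0.321*h^4 - 0.32*h^3 - 0.4935*h^2 - 0.3948*h - 0.0365
(4) = 0.0072*x^5 + 0.0311*x^4 - 1.3967*x^3 - 0.6882*x^2 + 2.4411*x - 0.2745
(5) = 4.6*n^4 + 1.57*n^3 + 4.69*n^2 + 6.28*n - 2.34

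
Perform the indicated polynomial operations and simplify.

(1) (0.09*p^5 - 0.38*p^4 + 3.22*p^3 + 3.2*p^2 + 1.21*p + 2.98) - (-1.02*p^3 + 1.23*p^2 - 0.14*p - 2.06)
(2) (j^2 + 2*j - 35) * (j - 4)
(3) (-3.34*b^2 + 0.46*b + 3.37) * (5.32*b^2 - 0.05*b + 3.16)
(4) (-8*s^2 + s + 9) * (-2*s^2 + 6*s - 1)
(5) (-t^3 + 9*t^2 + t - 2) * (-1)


(1) = 0.09*p^5 - 0.38*p^4 + 4.24*p^3 + 1.97*p^2 + 1.35*p + 5.04
(2) = j^3 - 2*j^2 - 43*j + 140
(3) = -17.7688*b^4 + 2.6142*b^3 + 7.351*b^2 + 1.2851*b + 10.6492
(4) = 16*s^4 - 50*s^3 - 4*s^2 + 53*s - 9
(5) = t^3 - 9*t^2 - t + 2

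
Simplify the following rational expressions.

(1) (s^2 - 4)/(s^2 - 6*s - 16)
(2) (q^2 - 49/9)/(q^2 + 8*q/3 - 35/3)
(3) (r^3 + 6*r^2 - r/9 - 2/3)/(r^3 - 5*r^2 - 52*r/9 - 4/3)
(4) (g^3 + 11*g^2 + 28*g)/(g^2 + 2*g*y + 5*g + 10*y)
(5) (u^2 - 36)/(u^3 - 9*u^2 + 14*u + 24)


(1) = (s - 2)/(s - 8)
(2) = (3*q + 7)/(3*q + 15)
(3) = (3*r^2 + 17*r - 6)/(3*r^2 - 16*r - 12)
(4) = (g^3 + 11*g^2 + 28*g)/(g^2 + 2*g*y + 5*g + 10*y)
(5) = (u + 6)/(u^2 - 3*u - 4)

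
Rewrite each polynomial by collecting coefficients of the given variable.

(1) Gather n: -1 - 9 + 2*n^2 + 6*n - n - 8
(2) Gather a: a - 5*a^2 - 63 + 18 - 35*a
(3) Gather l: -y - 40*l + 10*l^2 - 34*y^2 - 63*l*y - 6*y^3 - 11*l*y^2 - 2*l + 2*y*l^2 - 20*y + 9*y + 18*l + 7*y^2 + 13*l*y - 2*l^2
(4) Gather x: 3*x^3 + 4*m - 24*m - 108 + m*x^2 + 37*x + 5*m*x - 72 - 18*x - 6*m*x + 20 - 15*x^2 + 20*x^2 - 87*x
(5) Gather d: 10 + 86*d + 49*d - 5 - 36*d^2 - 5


(1) = 2*n^2 + 5*n - 18
(2) = -5*a^2 - 34*a - 45
(3) = l^2*(2*y + 8) + l*(-11*y^2 - 50*y - 24) - 6*y^3 - 27*y^2 - 12*y
(4) = -20*m + 3*x^3 + x^2*(m + 5) + x*(-m - 68) - 160
(5) = -36*d^2 + 135*d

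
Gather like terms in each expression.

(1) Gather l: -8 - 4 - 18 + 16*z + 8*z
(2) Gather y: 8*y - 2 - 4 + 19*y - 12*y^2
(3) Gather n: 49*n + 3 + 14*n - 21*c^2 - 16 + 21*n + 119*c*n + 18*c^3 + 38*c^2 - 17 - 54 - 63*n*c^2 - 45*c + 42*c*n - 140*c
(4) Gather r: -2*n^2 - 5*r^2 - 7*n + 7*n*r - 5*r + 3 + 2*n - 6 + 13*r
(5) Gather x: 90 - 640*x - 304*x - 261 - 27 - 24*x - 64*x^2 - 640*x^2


(1) = 24*z - 30
(2) = -12*y^2 + 27*y - 6
(3) = 18*c^3 + 17*c^2 - 185*c + n*(-63*c^2 + 161*c + 84) - 84
(4) = -2*n^2 - 5*n - 5*r^2 + r*(7*n + 8) - 3
(5) = -704*x^2 - 968*x - 198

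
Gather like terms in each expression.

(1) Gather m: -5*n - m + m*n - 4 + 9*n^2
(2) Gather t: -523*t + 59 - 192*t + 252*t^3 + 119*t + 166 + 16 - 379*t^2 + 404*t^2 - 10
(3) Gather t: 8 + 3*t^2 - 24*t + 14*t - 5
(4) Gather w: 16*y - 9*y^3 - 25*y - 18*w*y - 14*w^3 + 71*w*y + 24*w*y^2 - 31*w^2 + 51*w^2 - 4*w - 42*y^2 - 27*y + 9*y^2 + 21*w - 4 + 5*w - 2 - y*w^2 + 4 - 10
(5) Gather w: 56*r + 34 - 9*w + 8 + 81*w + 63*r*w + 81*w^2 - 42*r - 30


(1) = m*(n - 1) + 9*n^2 - 5*n - 4
(2) = 252*t^3 + 25*t^2 - 596*t + 231
(3) = 3*t^2 - 10*t + 3
(4) = -14*w^3 + w^2*(20 - y) + w*(24*y^2 + 53*y + 22) - 9*y^3 - 33*y^2 - 36*y - 12
(5) = 14*r + 81*w^2 + w*(63*r + 72) + 12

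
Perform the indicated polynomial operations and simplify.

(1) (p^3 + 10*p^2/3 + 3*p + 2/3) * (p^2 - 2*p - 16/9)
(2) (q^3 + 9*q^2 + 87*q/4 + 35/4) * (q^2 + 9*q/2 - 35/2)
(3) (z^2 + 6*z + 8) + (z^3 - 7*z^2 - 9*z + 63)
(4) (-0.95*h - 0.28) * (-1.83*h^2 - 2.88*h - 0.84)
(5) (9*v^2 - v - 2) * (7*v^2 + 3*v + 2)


(1) = p^5 + 4*p^4/3 - 49*p^3/9 - 304*p^2/27 - 20*p/3 - 32/27
(2) = q^5 + 27*q^4/2 + 179*q^3/4 - 407*q^2/8 - 1365*q/4 - 1225/8
(3) = z^3 - 6*z^2 - 3*z + 71
(4) = 1.7385*h^3 + 3.2484*h^2 + 1.6044*h + 0.2352
(5) = 63*v^4 + 20*v^3 + v^2 - 8*v - 4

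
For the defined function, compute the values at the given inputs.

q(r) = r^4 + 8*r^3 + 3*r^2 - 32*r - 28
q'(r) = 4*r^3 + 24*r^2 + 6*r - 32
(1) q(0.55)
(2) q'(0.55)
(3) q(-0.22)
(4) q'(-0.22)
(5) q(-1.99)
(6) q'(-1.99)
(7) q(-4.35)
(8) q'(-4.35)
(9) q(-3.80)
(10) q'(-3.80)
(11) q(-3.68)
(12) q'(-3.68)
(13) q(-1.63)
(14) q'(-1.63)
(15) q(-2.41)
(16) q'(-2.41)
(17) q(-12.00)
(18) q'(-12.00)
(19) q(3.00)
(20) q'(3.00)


(1) = -43.27
(2) = -20.77
(3) = -20.90
(4) = -32.20
(5) = 0.20
(6) = 19.58
(7) = -132.47
(8) = 66.79
(9) = -93.54
(10) = 72.27
(11) = -84.90
(12) = 71.59
(13) = 4.54
(14) = 4.66
(15) = -11.70
(16) = 36.94
(17) = 7700.00
(18) = -3560.00
(19) = 200.00
(20) = 310.00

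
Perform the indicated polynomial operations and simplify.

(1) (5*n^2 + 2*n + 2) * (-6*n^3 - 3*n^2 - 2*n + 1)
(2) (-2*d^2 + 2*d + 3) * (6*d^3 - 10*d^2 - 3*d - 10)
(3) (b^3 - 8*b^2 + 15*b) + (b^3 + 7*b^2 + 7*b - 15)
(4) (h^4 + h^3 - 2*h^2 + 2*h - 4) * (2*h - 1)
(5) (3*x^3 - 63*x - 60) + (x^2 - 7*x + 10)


(1) = -30*n^5 - 27*n^4 - 28*n^3 - 5*n^2 - 2*n + 2
(2) = -12*d^5 + 32*d^4 + 4*d^3 - 16*d^2 - 29*d - 30
(3) = 2*b^3 - b^2 + 22*b - 15
(4) = 2*h^5 + h^4 - 5*h^3 + 6*h^2 - 10*h + 4
(5) = 3*x^3 + x^2 - 70*x - 50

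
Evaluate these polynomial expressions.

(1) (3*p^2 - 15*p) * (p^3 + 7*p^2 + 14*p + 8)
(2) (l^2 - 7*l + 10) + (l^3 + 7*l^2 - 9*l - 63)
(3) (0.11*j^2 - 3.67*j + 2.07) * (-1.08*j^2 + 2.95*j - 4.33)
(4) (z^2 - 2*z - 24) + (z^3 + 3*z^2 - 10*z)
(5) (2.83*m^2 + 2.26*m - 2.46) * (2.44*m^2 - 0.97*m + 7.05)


(1) = 3*p^5 + 6*p^4 - 63*p^3 - 186*p^2 - 120*p
(2) = l^3 + 8*l^2 - 16*l - 53
(3) = -0.1188*j^4 + 4.2881*j^3 - 13.5384*j^2 + 21.9976*j - 8.9631
(4) = z^3 + 4*z^2 - 12*z - 24
(5) = 6.9052*m^4 + 2.7693*m^3 + 11.7569*m^2 + 18.3192*m - 17.343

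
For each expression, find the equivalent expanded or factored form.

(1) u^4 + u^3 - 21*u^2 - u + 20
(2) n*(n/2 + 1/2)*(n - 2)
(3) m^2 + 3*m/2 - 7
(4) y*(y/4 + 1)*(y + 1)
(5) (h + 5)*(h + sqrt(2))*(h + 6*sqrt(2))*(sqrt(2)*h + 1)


(1) = (u - 4)*(u - 1)*(u + 1)*(u + 5)
(2) = n^3/2 - n^2/2 - n
(3) = (m - 2)*(m + 7/2)
(4) = y^3/4 + 5*y^2/4 + y
(5) = sqrt(2)*h^4 + 5*sqrt(2)*h^3 + 15*h^3 + 19*sqrt(2)*h^2 + 75*h^2 + 12*h + 95*sqrt(2)*h + 60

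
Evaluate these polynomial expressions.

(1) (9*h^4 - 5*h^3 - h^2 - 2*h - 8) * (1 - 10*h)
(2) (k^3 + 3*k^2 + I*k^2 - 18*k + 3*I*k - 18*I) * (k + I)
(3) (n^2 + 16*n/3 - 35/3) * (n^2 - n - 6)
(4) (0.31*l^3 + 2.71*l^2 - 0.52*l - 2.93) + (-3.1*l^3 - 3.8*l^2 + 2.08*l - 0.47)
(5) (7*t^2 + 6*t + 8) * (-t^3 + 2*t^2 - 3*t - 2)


(1) = -90*h^5 + 59*h^4 + 5*h^3 + 19*h^2 + 78*h - 8
(2) = k^4 + 3*k^3 + 2*I*k^3 - 19*k^2 + 6*I*k^2 - 3*k - 36*I*k + 18
(3) = n^4 + 13*n^3/3 - 23*n^2 - 61*n/3 + 70
(4) = -2.79*l^3 - 1.09*l^2 + 1.56*l - 3.4
(5) = -7*t^5 + 8*t^4 - 17*t^3 - 16*t^2 - 36*t - 16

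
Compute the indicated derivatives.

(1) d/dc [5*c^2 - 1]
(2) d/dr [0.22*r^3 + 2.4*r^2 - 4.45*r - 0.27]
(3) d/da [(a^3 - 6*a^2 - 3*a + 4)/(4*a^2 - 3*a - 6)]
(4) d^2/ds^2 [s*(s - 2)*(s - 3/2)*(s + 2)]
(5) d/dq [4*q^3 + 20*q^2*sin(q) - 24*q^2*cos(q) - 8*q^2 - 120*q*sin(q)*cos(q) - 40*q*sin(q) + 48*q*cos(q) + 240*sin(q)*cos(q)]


(1) = 10*c
(2) = 0.66*r^2 + 4.8*r - 4.45
(3) = 2*(2*a^4 - 3*a^3 + 6*a^2 + 20*a + 15)/(16*a^4 - 24*a^3 - 39*a^2 + 36*a + 36)
(4) = 12*s^2 - 9*s - 8
(5) = 24*q^2*sin(q) + 20*q^2*cos(q) + 12*q^2 - 8*q*sin(q) - 88*q*cos(q) - 120*q*cos(2*q) - 16*q - 40*sin(q) - 60*sin(2*q) + 48*cos(q) + 240*cos(2*q)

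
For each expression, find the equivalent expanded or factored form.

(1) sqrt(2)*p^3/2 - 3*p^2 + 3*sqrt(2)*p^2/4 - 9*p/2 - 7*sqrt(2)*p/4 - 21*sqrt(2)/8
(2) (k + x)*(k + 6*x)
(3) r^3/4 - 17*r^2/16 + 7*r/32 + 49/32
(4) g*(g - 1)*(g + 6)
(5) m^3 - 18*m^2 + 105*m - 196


(1) = (p + 3/2)*(p - 7*sqrt(2)/2)*(sqrt(2)*p/2 + 1/2)
(2) = k^2 + 7*k*x + 6*x^2
(3) = (r/4 + 1/4)*(r - 7/2)*(r - 7/4)
(4) = g^3 + 5*g^2 - 6*g
(5) = (m - 7)^2*(m - 4)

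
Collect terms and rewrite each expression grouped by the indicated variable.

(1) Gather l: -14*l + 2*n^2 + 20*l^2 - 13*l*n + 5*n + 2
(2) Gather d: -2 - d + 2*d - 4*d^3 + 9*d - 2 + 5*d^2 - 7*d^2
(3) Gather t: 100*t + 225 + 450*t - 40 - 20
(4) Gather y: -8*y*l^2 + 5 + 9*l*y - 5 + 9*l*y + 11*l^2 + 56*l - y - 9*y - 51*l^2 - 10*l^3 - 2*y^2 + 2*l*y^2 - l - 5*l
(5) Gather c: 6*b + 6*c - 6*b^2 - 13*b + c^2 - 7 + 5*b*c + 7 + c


(1) = 20*l^2 + l*(-13*n - 14) + 2*n^2 + 5*n + 2
(2) = -4*d^3 - 2*d^2 + 10*d - 4
(3) = 550*t + 165
(4) = -10*l^3 - 40*l^2 + 50*l + y^2*(2*l - 2) + y*(-8*l^2 + 18*l - 10)
(5) = -6*b^2 - 7*b + c^2 + c*(5*b + 7)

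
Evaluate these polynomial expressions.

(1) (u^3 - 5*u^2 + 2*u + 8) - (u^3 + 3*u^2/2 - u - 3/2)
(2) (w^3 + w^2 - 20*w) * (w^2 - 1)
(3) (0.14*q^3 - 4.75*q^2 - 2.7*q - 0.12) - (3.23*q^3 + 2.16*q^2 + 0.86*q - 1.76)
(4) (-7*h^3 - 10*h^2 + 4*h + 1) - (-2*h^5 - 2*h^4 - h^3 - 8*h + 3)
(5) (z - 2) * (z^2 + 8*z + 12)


(1) = -13*u^2/2 + 3*u + 19/2
(2) = w^5 + w^4 - 21*w^3 - w^2 + 20*w
(3) = -3.09*q^3 - 6.91*q^2 - 3.56*q + 1.64
(4) = 2*h^5 + 2*h^4 - 6*h^3 - 10*h^2 + 12*h - 2
(5) = z^3 + 6*z^2 - 4*z - 24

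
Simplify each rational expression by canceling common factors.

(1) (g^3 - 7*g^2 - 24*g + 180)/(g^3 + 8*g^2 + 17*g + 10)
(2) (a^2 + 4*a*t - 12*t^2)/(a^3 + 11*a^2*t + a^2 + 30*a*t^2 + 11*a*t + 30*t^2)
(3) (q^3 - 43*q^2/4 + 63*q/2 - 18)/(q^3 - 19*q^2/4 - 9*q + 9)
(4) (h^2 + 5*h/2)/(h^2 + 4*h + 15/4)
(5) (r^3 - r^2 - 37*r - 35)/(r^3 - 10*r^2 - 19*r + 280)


(1) = (g^2 - 12*g + 36)/(g^2 + 3*g + 2)
(2) = (a - 2*t)/(a^2 + 5*a*t + a + 5*t)
(3) = (q - 4)/(q + 2)
(4) = 2*h/(2*h + 3)
(5) = (r + 1)/(r - 8)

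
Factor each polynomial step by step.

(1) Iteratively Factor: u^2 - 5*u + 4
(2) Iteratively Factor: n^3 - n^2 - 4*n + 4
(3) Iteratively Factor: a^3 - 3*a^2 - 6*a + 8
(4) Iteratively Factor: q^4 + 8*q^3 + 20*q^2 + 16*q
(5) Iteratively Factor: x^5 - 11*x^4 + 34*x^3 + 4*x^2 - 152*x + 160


(1) = (u - 4)*(u - 1)
(2) = (n - 1)*(n^2 - 4) = (n - 1)*(n + 2)*(n - 2)
(3) = (a - 1)*(a^2 - 2*a - 8) = (a - 1)*(a + 2)*(a - 4)
(4) = (q + 4)*(q^3 + 4*q^2 + 4*q) = q*(q + 4)*(q^2 + 4*q + 4) = q*(q + 2)*(q + 4)*(q + 2)
(5) = (x - 4)*(x^4 - 7*x^3 + 6*x^2 + 28*x - 40) = (x - 4)*(x - 2)*(x^3 - 5*x^2 - 4*x + 20) = (x - 4)*(x - 2)*(x + 2)*(x^2 - 7*x + 10) = (x - 4)*(x - 2)^2*(x + 2)*(x - 5)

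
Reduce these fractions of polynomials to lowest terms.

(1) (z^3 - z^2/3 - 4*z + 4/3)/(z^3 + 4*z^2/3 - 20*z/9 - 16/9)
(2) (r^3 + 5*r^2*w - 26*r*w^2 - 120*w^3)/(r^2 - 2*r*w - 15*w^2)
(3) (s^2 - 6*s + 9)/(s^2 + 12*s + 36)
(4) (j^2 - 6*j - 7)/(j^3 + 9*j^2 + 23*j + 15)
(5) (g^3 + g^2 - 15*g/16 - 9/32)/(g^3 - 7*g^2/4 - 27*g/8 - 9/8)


(1) = (9*z^2 - 21*z + 6)/(9*z^2 - 6*z - 8)
(2) = (r^2 + 10*r*w + 24*w^2)/(r + 3*w)
(3) = (s^2 - 6*s + 9)/(s^2 + 12*s + 36)
(4) = (j - 7)/(j^2 + 8*j + 15)
(5) = (32*g^3 + 32*g^2 - 30*g - 9)/(32*g^3 - 56*g^2 - 108*g - 36)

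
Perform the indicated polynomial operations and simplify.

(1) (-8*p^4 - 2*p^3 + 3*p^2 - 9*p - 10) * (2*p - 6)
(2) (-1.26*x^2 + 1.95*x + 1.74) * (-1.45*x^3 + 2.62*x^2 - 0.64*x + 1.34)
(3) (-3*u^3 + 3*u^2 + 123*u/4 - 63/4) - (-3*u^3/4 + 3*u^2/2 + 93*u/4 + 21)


(1) = -16*p^5 + 44*p^4 + 18*p^3 - 36*p^2 + 34*p + 60
(2) = 1.827*x^5 - 6.1287*x^4 + 3.3924*x^3 + 1.6224*x^2 + 1.4994*x + 2.3316
(3) = -9*u^3/4 + 3*u^2/2 + 15*u/2 - 147/4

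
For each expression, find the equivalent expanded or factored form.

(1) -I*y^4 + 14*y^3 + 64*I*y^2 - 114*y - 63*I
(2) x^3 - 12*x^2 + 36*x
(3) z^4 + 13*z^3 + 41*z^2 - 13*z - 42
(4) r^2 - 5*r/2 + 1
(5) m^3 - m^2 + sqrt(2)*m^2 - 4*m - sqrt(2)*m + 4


(1) = (y + 3*I)^2*(y + 7*I)*(-I*y + 1)
(2) = x*(x - 6)^2
(3) = (z - 1)*(z + 1)*(z + 6)*(z + 7)
(4) = (r - 2)*(r - 1/2)
(5) = (m - 1)*(m - sqrt(2))*(m + 2*sqrt(2))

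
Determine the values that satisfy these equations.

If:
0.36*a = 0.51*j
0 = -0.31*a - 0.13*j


Then:
a = 0.00
j = 0.00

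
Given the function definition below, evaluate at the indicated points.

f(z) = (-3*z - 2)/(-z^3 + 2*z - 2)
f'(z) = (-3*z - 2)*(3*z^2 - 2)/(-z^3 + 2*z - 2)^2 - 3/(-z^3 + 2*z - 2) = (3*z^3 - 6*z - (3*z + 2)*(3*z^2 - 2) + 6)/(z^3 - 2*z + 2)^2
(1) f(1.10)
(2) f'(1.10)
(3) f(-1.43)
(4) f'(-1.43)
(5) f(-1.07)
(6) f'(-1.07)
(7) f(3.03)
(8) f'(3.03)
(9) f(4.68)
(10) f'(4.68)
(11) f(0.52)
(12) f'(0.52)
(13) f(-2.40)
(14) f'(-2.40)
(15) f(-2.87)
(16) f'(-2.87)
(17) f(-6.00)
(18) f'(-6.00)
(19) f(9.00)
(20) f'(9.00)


(1) = 4.69
(2) = -4.10
(3) = -1.18
(4) = 4.08
(5) = -0.42
(6) = 1.23
(7) = 0.47
(8) = -0.38
(9) = 0.17
(10) = -0.08
(11) = 3.23
(12) = 6.22
(13) = 0.74
(14) = 1.18
(15) = 0.42
(16) = 0.41
(17) = 0.08
(18) = 0.03
(19) = 0.04
(20) = -0.01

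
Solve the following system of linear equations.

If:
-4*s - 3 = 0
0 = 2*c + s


Then:
c = 3/8
s = -3/4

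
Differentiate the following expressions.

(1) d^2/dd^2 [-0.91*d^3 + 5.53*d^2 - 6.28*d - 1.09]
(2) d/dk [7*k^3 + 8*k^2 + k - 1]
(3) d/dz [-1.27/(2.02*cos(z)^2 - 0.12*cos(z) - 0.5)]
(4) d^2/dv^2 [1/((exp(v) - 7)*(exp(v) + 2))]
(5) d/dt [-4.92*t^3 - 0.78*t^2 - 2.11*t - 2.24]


(1) = 11.06 - 5.46*d
(2) = 21*k^2 + 16*k + 1
(3) = (0.1524 - 5.1308*cos(z))*sin(z)/(-2.02*cos(z)^2 + 0.12*cos(z) + 0.5)^2
(4) = (4*exp(3*v) - 15*exp(2*v) + 81*exp(v) - 70)*exp(v)/(exp(6*v) - 15*exp(5*v) + 33*exp(4*v) + 295*exp(3*v) - 462*exp(2*v) - 2940*exp(v) - 2744)
(5) = -14.76*t^2 - 1.56*t - 2.11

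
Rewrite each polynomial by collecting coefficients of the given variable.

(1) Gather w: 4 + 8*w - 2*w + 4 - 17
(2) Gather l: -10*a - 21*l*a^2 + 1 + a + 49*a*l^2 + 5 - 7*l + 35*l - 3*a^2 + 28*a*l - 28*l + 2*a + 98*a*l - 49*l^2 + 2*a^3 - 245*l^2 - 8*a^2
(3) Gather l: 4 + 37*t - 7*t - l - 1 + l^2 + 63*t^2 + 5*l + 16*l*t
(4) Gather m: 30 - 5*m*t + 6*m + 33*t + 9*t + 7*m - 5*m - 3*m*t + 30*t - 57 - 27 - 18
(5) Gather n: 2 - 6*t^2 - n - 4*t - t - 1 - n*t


(1) = 6*w - 9
(2) = 2*a^3 - 11*a^2 - 7*a + l^2*(49*a - 294) + l*(-21*a^2 + 126*a) + 6
(3) = l^2 + l*(16*t + 4) + 63*t^2 + 30*t + 3
(4) = m*(8 - 8*t) + 72*t - 72
(5) = n*(-t - 1) - 6*t^2 - 5*t + 1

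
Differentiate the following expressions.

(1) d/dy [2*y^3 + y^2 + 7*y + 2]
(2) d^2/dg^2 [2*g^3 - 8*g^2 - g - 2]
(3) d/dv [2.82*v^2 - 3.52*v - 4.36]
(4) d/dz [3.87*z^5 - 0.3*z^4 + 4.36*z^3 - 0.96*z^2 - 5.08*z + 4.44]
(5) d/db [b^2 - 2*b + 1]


(1) = 6*y^2 + 2*y + 7
(2) = 12*g - 16
(3) = 5.64*v - 3.52
(4) = 19.35*z^4 - 1.2*z^3 + 13.08*z^2 - 1.92*z - 5.08
(5) = 2*b - 2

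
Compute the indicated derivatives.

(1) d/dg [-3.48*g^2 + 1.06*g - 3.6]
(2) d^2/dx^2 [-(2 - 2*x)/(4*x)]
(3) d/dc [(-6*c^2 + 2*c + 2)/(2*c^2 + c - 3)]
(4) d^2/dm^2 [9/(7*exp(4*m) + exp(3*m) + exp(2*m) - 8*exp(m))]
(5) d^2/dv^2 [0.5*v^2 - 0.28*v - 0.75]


(1) = 1.06 - 6.96*g
(2) = -1/x^3
(3) = 2*(-5*c^2 + 14*c - 4)/(4*c^4 + 4*c^3 - 11*c^2 - 6*c + 9)
(4) = 9*((-112*exp(3*m) - 9*exp(2*m) - 4*exp(m) + 8)*(7*exp(3*m) + exp(2*m) + exp(m) - 8) + 2*(28*exp(3*m) + 3*exp(2*m) + 2*exp(m) - 8)^2)*exp(-m)/(7*exp(3*m) + exp(2*m) + exp(m) - 8)^3
(5) = 1.00000000000000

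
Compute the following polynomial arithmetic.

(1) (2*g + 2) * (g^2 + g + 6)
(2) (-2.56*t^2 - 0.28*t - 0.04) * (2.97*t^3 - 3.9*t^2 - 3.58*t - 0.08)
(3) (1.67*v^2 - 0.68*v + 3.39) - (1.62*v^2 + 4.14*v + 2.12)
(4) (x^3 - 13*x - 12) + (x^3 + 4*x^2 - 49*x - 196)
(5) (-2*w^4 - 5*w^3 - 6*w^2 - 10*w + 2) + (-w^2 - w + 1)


(1) = 2*g^3 + 4*g^2 + 14*g + 12
(2) = -7.6032*t^5 + 9.1524*t^4 + 10.138*t^3 + 1.3632*t^2 + 0.1656*t + 0.0032
(3) = 0.05*v^2 - 4.82*v + 1.27
(4) = 2*x^3 + 4*x^2 - 62*x - 208
(5) = -2*w^4 - 5*w^3 - 7*w^2 - 11*w + 3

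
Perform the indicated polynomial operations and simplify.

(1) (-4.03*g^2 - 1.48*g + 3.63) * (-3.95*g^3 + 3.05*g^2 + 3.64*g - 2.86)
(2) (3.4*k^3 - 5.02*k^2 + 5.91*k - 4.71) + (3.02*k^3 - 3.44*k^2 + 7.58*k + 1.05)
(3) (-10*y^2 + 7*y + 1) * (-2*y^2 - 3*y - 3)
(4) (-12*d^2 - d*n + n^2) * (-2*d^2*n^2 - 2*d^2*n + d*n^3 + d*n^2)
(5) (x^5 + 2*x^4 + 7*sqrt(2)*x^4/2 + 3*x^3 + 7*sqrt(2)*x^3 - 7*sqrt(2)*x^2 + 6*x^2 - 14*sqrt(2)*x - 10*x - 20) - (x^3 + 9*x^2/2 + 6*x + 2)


(1) = 15.9185*g^5 - 6.4455*g^4 - 33.5217*g^3 + 17.2101*g^2 + 17.446*g - 10.3818
(2) = 6.42*k^3 - 8.46*k^2 + 13.49*k - 3.66
(3) = 20*y^4 + 16*y^3 + 7*y^2 - 24*y - 3
(4) = 24*d^4*n^2 + 24*d^4*n - 10*d^3*n^3 - 10*d^3*n^2 - 3*d^2*n^4 - 3*d^2*n^3 + d*n^5 + d*n^4
(5) = x^5 + 2*x^4 + 7*sqrt(2)*x^4/2 + 2*x^3 + 7*sqrt(2)*x^3 - 7*sqrt(2)*x^2 + 3*x^2/2 - 14*sqrt(2)*x - 16*x - 22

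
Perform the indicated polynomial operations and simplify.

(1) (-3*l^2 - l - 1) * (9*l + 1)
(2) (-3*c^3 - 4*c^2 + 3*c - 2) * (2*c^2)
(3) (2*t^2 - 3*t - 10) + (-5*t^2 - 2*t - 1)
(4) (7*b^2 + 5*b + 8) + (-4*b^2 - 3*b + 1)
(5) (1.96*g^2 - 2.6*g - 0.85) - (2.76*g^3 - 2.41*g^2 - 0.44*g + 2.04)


(1) = -27*l^3 - 12*l^2 - 10*l - 1
(2) = -6*c^5 - 8*c^4 + 6*c^3 - 4*c^2
(3) = -3*t^2 - 5*t - 11
(4) = 3*b^2 + 2*b + 9
(5) = -2.76*g^3 + 4.37*g^2 - 2.16*g - 2.89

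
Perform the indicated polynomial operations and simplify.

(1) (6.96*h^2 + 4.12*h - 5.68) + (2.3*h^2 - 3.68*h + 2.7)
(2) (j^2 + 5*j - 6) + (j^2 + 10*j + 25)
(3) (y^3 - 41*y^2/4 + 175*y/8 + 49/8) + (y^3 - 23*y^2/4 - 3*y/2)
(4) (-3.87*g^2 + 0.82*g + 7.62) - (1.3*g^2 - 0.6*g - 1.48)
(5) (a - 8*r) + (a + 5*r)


(1) = 9.26*h^2 + 0.44*h - 2.98
(2) = 2*j^2 + 15*j + 19
(3) = 2*y^3 - 16*y^2 + 163*y/8 + 49/8
(4) = -5.17*g^2 + 1.42*g + 9.1
(5) = 2*a - 3*r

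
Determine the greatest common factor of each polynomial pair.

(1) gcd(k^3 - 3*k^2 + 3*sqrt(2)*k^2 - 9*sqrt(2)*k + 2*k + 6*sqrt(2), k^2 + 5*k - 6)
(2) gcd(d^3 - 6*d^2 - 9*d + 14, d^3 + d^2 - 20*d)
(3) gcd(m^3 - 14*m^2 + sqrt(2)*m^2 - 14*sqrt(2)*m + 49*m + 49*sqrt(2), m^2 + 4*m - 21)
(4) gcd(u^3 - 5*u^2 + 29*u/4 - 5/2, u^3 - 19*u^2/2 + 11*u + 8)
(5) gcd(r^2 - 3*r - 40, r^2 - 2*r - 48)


(1) = k - 1
(2) = 1
(3) = gcd((m - 7)^2*(m + sqrt(2)), (m - 3)*(m + 7)) = 1
(4) = u - 2
(5) = r - 8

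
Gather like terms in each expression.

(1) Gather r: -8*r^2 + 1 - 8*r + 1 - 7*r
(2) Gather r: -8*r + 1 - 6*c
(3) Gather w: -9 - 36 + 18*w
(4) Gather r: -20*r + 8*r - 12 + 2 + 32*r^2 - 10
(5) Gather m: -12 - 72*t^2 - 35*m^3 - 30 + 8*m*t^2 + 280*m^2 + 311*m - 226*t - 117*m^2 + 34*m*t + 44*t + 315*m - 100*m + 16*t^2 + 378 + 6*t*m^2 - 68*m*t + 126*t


(1) = -8*r^2 - 15*r + 2
(2) = -6*c - 8*r + 1
(3) = 18*w - 45
(4) = 32*r^2 - 12*r - 20
(5) = -35*m^3 + m^2*(6*t + 163) + m*(8*t^2 - 34*t + 526) - 56*t^2 - 56*t + 336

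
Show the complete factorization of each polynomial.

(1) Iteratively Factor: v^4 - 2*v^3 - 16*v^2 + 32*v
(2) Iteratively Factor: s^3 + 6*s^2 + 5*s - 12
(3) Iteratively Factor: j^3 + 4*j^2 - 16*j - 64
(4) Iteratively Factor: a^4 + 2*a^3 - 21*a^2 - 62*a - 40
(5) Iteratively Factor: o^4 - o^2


(1) = (v - 4)*(v^3 + 2*v^2 - 8*v) = v*(v - 4)*(v^2 + 2*v - 8) = v*(v - 4)*(v + 4)*(v - 2)
(2) = (s + 4)*(s^2 + 2*s - 3) = (s + 3)*(s + 4)*(s - 1)
(3) = (j + 4)*(j^2 - 16) = (j - 4)*(j + 4)*(j + 4)
(4) = (a + 2)*(a^3 - 21*a - 20) = (a - 5)*(a + 2)*(a^2 + 5*a + 4) = (a - 5)*(a + 2)*(a + 4)*(a + 1)
(5) = (o)*(o^3 - o) = o^2*(o^2 - 1) = o^2*(o + 1)*(o - 1)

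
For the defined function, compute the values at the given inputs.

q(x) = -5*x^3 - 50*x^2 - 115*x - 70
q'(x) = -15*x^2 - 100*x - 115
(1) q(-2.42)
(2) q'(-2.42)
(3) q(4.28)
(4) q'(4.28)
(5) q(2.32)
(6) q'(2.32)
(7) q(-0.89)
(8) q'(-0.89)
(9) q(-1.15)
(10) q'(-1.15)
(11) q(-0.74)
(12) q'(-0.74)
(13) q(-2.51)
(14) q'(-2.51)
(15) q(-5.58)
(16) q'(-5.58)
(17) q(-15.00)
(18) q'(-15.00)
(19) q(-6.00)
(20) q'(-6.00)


(1) = -13.66
(2) = 39.15
(3) = -1870.13
(4) = -817.78
(5) = -668.36
(6) = -427.74
(7) = -3.73
(8) = -37.88
(9) = 3.73
(10) = -19.84
(11) = -10.25
(12) = -49.21
(13) = -17.29
(14) = 41.50
(15) = -116.41
(16) = -24.05
(17) = 7280.00
(18) = -1990.00
(19) = -100.00
(20) = -55.00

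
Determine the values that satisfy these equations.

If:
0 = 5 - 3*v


Then:
v = 5/3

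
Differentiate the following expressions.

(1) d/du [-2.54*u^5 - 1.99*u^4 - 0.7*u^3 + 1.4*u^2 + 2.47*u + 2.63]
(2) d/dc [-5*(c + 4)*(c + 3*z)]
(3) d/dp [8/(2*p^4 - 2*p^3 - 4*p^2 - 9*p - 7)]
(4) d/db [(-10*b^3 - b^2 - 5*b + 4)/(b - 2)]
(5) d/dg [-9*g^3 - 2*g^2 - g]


(1) = -12.7*u^4 - 7.96*u^3 - 2.1*u^2 + 2.8*u + 2.47
(2) = -10*c - 15*z - 20
(3) = 8*(-8*p^3 + 6*p^2 + 8*p + 9)/(-2*p^4 + 2*p^3 + 4*p^2 + 9*p + 7)^2
(4) = (-20*b^3 + 59*b^2 + 4*b + 6)/(b^2 - 4*b + 4)
(5) = -27*g^2 - 4*g - 1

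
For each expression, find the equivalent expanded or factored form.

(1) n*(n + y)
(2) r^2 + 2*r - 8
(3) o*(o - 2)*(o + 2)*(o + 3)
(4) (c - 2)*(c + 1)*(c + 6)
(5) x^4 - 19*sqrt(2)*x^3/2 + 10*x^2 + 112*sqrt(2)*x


(1) = n^2 + n*y
(2) = (r - 2)*(r + 4)
(3) = o^4 + 3*o^3 - 4*o^2 - 12*o
(4) = c^3 + 5*c^2 - 8*c - 12
(5) = x*(x - 8*sqrt(2))*(x - 7*sqrt(2)/2)*(x + 2*sqrt(2))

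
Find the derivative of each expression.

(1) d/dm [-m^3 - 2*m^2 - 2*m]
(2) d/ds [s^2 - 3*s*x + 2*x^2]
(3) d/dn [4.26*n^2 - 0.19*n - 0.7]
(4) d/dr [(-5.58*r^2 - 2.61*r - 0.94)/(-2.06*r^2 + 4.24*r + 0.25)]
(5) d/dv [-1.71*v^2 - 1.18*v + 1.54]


(1) = -3*m^2 - 4*m - 2
(2) = 2*s - 3*x
(3) = 8.52*n - 0.19
(4) = (-29.0358*r^2 - 6.6628*r + 3.3331)/(4.2436*r^4 - 17.4688*r^3 + 16.9476*r^2 + 2.12*r + 0.0625)
(5) = -3.42*v - 1.18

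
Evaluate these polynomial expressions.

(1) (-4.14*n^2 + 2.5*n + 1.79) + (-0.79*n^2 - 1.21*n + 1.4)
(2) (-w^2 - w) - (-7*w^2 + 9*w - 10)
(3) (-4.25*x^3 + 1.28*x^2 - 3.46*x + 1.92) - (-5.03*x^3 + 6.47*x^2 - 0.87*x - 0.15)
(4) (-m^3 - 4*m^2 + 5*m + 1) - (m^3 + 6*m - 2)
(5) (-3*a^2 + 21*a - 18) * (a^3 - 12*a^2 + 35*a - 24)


(1) = -4.93*n^2 + 1.29*n + 3.19
(2) = 6*w^2 - 10*w + 10
(3) = 0.78*x^3 - 5.19*x^2 - 2.59*x + 2.07
(4) = -2*m^3 - 4*m^2 - m + 3
(5) = -3*a^5 + 57*a^4 - 375*a^3 + 1023*a^2 - 1134*a + 432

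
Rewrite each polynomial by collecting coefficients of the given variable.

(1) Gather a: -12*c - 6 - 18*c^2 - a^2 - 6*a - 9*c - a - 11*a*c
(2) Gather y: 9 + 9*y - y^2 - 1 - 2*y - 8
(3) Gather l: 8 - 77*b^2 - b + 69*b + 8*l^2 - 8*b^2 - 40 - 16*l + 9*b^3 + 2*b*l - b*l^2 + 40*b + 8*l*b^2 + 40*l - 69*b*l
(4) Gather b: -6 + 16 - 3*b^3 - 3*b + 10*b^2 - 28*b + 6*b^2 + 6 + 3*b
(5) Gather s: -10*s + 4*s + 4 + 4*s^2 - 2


(1) = -a^2 + a*(-11*c - 7) - 18*c^2 - 21*c - 6
(2) = -y^2 + 7*y
(3) = 9*b^3 - 85*b^2 + 108*b + l^2*(8 - b) + l*(8*b^2 - 67*b + 24) - 32
(4) = -3*b^3 + 16*b^2 - 28*b + 16
(5) = 4*s^2 - 6*s + 2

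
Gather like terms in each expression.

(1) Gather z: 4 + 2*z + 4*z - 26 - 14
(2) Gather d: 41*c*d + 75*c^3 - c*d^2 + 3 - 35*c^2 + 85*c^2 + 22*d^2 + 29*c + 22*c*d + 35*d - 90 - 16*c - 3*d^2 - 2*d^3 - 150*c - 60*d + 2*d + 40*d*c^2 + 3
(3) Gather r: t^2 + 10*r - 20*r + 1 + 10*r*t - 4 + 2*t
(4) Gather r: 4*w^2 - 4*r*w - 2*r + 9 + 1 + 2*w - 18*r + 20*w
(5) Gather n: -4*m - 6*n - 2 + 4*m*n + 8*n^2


(1) = 6*z - 36
(2) = 75*c^3 + 50*c^2 - 137*c - 2*d^3 + d^2*(19 - c) + d*(40*c^2 + 63*c - 23) - 84
(3) = r*(10*t - 10) + t^2 + 2*t - 3
(4) = r*(-4*w - 20) + 4*w^2 + 22*w + 10
(5) = -4*m + 8*n^2 + n*(4*m - 6) - 2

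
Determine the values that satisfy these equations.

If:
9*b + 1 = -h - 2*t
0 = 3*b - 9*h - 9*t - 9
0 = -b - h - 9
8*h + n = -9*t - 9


Then:
b = -3/4
h = -33/4
n = -6
t = 7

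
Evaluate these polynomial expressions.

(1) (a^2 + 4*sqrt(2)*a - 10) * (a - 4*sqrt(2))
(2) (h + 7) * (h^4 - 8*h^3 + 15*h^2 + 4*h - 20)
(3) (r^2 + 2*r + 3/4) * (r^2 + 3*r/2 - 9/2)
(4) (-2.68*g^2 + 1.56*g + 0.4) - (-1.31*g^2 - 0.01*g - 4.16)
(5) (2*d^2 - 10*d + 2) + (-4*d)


(1) = a^3 - 42*a + 40*sqrt(2)
(2) = h^5 - h^4 - 41*h^3 + 109*h^2 + 8*h - 140
(3) = r^4 + 7*r^3/2 - 3*r^2/4 - 63*r/8 - 27/8
(4) = -1.37*g^2 + 1.57*g + 4.56
(5) = 2*d^2 - 14*d + 2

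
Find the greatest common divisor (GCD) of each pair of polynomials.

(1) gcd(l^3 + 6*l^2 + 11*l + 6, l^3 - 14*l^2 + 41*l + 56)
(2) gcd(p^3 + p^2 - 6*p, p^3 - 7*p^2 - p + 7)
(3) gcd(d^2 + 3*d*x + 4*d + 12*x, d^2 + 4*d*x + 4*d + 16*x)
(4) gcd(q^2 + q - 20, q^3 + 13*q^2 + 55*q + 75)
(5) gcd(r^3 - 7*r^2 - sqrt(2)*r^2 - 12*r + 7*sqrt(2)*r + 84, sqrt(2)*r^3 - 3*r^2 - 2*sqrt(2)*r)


(1) = l + 1
(2) = gcd(p*(p - 2)*(p + 3), (p - 7)*(p - 1)*(p + 1)) = 1
(3) = d + 4
(4) = gcd((q - 4)*(q + 5), (q + 3)*(q + 5)^2) = q + 5
(5) = 1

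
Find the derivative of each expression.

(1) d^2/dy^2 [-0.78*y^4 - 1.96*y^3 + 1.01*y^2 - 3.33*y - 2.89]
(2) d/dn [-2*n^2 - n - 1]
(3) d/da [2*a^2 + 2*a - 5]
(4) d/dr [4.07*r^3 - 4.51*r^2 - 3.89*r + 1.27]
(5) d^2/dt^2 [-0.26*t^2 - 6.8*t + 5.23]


(1) = -9.36*y^2 - 11.76*y + 2.02
(2) = -4*n - 1
(3) = 4*a + 2
(4) = 12.21*r^2 - 9.02*r - 3.89
(5) = -0.520000000000000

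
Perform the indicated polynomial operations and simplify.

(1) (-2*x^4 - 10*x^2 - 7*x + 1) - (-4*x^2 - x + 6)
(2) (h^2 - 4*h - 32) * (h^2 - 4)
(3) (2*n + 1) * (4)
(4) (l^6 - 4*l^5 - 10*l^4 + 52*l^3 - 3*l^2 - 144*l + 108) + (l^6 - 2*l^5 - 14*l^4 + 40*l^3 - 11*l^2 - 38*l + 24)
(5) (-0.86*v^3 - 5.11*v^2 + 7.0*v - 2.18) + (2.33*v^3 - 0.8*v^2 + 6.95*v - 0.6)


(1) = -2*x^4 - 6*x^2 - 6*x - 5
(2) = h^4 - 4*h^3 - 36*h^2 + 16*h + 128
(3) = 8*n + 4
(4) = 2*l^6 - 6*l^5 - 24*l^4 + 92*l^3 - 14*l^2 - 182*l + 132
(5) = 1.47*v^3 - 5.91*v^2 + 13.95*v - 2.78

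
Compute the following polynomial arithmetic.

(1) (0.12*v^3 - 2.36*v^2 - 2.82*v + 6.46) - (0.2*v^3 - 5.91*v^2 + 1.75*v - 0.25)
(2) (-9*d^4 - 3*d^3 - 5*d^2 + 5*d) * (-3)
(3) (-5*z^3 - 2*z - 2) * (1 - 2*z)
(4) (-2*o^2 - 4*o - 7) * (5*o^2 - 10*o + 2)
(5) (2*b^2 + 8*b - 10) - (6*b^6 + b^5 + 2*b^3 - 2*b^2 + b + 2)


(1) = -0.08*v^3 + 3.55*v^2 - 4.57*v + 6.71
(2) = 27*d^4 + 9*d^3 + 15*d^2 - 15*d
(3) = 10*z^4 - 5*z^3 + 4*z^2 + 2*z - 2
(4) = -10*o^4 + o^2 + 62*o - 14
(5) = -6*b^6 - b^5 - 2*b^3 + 4*b^2 + 7*b - 12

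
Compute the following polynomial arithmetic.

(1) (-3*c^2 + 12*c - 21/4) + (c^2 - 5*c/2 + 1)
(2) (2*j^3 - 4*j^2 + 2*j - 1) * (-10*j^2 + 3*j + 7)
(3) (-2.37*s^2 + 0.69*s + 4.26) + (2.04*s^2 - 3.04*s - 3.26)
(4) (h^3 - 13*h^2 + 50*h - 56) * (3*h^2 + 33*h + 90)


(1) = -2*c^2 + 19*c/2 - 17/4
(2) = -20*j^5 + 46*j^4 - 18*j^3 - 12*j^2 + 11*j - 7
(3) = -0.33*s^2 - 2.35*s + 1.0
(4) = 3*h^5 - 6*h^4 - 189*h^3 + 312*h^2 + 2652*h - 5040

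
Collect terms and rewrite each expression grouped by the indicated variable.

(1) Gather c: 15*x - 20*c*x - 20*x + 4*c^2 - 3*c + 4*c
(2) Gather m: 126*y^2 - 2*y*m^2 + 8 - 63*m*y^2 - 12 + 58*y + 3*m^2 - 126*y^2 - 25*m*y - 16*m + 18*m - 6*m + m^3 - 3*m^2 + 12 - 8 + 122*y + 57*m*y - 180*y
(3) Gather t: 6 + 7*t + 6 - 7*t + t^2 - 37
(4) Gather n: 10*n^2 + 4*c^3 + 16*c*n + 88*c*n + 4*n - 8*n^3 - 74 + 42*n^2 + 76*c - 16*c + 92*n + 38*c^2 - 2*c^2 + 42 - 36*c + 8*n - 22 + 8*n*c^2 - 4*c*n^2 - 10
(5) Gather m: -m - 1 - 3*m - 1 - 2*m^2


(1) = 4*c^2 + c*(1 - 20*x) - 5*x
(2) = m^3 - 2*m^2*y + m*(-63*y^2 + 32*y - 4)
(3) = t^2 - 25
(4) = 4*c^3 + 36*c^2 + 24*c - 8*n^3 + n^2*(52 - 4*c) + n*(8*c^2 + 104*c + 104) - 64
(5) = -2*m^2 - 4*m - 2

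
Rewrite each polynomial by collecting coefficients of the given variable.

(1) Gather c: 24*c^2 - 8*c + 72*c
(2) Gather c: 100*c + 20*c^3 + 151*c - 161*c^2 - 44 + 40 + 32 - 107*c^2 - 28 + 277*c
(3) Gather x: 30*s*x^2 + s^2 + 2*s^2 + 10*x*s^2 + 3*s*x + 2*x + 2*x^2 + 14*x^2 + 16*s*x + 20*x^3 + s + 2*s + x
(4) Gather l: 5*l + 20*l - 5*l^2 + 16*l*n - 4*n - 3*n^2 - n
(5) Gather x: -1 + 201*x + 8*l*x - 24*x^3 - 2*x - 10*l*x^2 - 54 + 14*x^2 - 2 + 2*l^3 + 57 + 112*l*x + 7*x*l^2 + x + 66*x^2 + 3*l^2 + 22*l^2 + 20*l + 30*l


(1) = 24*c^2 + 64*c
(2) = 20*c^3 - 268*c^2 + 528*c
(3) = 3*s^2 + 3*s + 20*x^3 + x^2*(30*s + 16) + x*(10*s^2 + 19*s + 3)
(4) = -5*l^2 + l*(16*n + 25) - 3*n^2 - 5*n
(5) = 2*l^3 + 25*l^2 + 50*l - 24*x^3 + x^2*(80 - 10*l) + x*(7*l^2 + 120*l + 200)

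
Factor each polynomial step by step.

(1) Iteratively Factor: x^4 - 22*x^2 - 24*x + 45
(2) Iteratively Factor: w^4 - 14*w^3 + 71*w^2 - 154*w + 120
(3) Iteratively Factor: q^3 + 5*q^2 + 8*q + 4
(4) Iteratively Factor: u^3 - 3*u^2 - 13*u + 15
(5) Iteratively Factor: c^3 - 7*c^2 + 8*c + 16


(1) = (x + 3)*(x^3 - 3*x^2 - 13*x + 15) = (x + 3)^2*(x^2 - 6*x + 5) = (x - 1)*(x + 3)^2*(x - 5)
(2) = (w - 3)*(w^3 - 11*w^2 + 38*w - 40) = (w - 4)*(w - 3)*(w^2 - 7*w + 10) = (w - 5)*(w - 4)*(w - 3)*(w - 2)
(3) = (q + 1)*(q^2 + 4*q + 4) = (q + 1)*(q + 2)*(q + 2)
(4) = (u - 5)*(u^2 + 2*u - 3) = (u - 5)*(u - 1)*(u + 3)
(5) = (c - 4)*(c^2 - 3*c - 4) = (c - 4)^2*(c + 1)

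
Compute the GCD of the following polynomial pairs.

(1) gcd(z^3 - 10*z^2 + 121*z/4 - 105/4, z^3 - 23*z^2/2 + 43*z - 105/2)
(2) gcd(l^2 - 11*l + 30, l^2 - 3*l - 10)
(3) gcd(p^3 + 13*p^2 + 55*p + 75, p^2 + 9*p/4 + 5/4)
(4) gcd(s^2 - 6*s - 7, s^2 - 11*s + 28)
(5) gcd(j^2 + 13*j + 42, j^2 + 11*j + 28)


(1) = gcd((z - 5)*(z - 7/2)*(z - 3/2), (z - 5)*(z - 7/2)*(z - 3)) = z^2 - 17*z/2 + 35/2
(2) = l - 5
(3) = gcd((p + 3)*(p + 5)^2, (p + 1)*(p + 5/4)) = 1
(4) = s - 7
(5) = gcd((j + 6)*(j + 7), (j + 4)*(j + 7)) = j + 7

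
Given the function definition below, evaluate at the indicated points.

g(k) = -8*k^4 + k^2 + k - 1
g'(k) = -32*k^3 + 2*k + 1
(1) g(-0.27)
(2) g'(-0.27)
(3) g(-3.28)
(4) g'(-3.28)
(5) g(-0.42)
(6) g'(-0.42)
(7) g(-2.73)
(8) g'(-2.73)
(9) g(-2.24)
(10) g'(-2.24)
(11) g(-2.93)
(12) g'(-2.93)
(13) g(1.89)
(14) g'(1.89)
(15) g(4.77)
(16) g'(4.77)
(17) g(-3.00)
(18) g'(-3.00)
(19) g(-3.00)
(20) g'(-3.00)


(1) = -1.24
(2) = 1.09
(3) = -919.47
(4) = 1123.64
(5) = -1.49
(6) = 2.53
(7) = -440.64
(8) = 646.63
(9) = -199.63
(10) = 356.18
(11) = -584.95
(12) = 800.06
(13) = -97.62
(14) = -211.26
(15) = -4115.03
(16) = -3462.46
(17) = -643.00
(18) = 859.00
(19) = -643.00
(20) = 859.00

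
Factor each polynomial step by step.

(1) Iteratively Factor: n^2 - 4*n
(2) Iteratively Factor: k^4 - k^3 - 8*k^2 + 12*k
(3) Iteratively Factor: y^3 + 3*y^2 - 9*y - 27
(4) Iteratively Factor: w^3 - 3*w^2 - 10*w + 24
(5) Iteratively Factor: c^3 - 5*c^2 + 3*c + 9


(1) = (n - 4)*(n)
(2) = (k - 2)*(k^3 + k^2 - 6*k) = (k - 2)^2*(k^2 + 3*k) = k*(k - 2)^2*(k + 3)
(3) = (y - 3)*(y^2 + 6*y + 9) = (y - 3)*(y + 3)*(y + 3)
(4) = (w - 4)*(w^2 + w - 6) = (w - 4)*(w + 3)*(w - 2)
(5) = (c + 1)*(c^2 - 6*c + 9) = (c - 3)*(c + 1)*(c - 3)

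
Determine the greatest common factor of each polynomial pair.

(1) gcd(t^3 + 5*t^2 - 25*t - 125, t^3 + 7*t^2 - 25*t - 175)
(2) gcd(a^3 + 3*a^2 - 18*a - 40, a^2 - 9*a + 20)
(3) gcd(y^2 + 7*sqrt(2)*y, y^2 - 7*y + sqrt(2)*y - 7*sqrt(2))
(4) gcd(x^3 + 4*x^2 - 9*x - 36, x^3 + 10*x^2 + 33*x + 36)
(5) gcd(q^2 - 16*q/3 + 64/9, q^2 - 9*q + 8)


(1) = t^2 - 25
(2) = a - 4
(3) = 1
(4) = x^2 + 7*x + 12
(5) = gcd((q - 8/3)^2, (q - 8)*(q - 1)) = 1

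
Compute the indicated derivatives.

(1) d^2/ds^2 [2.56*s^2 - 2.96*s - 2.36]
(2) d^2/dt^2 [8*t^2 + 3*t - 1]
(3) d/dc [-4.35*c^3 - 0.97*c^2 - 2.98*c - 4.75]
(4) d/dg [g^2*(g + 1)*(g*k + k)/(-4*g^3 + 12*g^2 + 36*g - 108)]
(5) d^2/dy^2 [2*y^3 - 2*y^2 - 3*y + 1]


(1) = 5.12000000000000
(2) = 16
(3) = -13.05*c^2 - 1.94*c - 2.98
(4) = g*k*(-g^4 + 3*g^3 + 43*g^2 + 57*g + 18)/(4*(g^5 - 3*g^4 - 18*g^3 + 54*g^2 + 81*g - 243))
(5) = 12*y - 4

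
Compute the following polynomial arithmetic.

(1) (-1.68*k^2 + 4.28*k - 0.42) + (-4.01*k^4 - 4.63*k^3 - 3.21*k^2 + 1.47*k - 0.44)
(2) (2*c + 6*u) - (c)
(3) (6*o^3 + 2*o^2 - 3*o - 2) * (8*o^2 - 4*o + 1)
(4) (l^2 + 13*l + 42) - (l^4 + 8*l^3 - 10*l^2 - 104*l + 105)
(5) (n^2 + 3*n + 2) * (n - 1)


(1) = -4.01*k^4 - 4.63*k^3 - 4.89*k^2 + 5.75*k - 0.86
(2) = c + 6*u
(3) = 48*o^5 - 8*o^4 - 26*o^3 - 2*o^2 + 5*o - 2
(4) = -l^4 - 8*l^3 + 11*l^2 + 117*l - 63
(5) = n^3 + 2*n^2 - n - 2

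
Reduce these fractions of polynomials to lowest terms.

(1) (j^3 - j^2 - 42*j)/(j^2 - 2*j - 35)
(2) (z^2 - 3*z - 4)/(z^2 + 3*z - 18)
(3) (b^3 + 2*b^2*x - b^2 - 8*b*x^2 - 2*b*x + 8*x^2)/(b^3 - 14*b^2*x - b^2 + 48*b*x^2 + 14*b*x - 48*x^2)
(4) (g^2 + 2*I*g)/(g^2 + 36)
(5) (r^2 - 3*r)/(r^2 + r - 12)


(1) = (j^2 + 6*j)/(j + 5)
(2) = (z^2 - 3*z - 4)/(z^2 + 3*z - 18)
(3) = (b^2 + 2*b*x - 8*x^2)/(b^2 - 14*b*x + 48*x^2)
(4) = (g^2 + 2*I*g)/(g^2 + 36)
(5) = r/(r + 4)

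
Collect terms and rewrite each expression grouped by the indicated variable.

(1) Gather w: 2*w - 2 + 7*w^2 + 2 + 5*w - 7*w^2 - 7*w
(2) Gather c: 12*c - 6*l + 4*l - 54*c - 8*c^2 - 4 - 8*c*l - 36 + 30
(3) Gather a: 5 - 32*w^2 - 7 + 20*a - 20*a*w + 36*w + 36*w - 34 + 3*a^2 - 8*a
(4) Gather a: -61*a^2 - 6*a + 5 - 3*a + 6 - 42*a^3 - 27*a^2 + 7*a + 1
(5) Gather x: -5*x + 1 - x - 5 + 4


(1) = 0
(2) = -8*c^2 + c*(-8*l - 42) - 2*l - 10
(3) = 3*a^2 + a*(12 - 20*w) - 32*w^2 + 72*w - 36
(4) = -42*a^3 - 88*a^2 - 2*a + 12
(5) = -6*x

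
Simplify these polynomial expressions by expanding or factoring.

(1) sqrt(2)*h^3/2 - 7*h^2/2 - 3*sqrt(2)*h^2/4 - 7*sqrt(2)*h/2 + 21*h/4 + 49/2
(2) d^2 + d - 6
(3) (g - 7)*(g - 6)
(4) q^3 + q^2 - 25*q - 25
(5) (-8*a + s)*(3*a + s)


(1) = (h - 7/2)*(h - 7*sqrt(2)/2)*(sqrt(2)*h/2 + sqrt(2))
(2) = (d - 2)*(d + 3)
(3) = g^2 - 13*g + 42
(4) = (q - 5)*(q + 1)*(q + 5)
(5) = -24*a^2 - 5*a*s + s^2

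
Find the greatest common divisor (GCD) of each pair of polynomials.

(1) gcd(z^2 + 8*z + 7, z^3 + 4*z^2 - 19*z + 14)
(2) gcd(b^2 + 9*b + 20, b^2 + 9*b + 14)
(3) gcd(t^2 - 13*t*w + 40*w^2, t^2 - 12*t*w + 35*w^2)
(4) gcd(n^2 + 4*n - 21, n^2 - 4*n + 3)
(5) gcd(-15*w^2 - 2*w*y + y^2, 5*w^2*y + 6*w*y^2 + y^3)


(1) = z + 7
(2) = 1
(3) = t - 5*w
(4) = gcd((n - 3)*(n + 7), (n - 3)*(n - 1)) = n - 3
(5) = 1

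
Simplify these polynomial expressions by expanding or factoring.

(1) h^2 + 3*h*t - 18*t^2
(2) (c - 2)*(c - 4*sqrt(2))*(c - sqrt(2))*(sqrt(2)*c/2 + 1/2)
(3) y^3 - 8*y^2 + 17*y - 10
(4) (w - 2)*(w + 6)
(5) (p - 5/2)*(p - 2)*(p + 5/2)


(1) = (h - 3*t)*(h + 6*t)
(2) = sqrt(2)*c^4/2 - 9*c^3/2 - sqrt(2)*c^3 + 3*sqrt(2)*c^2/2 + 9*c^2 - 3*sqrt(2)*c + 4*c - 8
(3) = (y - 5)*(y - 2)*(y - 1)
(4) = w^2 + 4*w - 12
(5) = p^3 - 2*p^2 - 25*p/4 + 25/2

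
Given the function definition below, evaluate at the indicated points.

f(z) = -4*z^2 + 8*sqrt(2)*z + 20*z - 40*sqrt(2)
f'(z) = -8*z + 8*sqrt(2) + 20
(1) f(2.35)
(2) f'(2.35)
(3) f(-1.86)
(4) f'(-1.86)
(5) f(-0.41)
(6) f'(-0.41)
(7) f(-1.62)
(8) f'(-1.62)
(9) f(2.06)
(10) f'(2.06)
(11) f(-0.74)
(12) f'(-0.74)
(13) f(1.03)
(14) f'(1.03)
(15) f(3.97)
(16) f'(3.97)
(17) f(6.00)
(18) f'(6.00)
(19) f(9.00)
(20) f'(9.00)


(1) = -5.07
(2) = 12.51
(3) = -128.65
(4) = 46.19
(5) = -70.08
(6) = 34.59
(7) = -117.79
(8) = 44.27
(9) = -9.04
(10) = 14.83
(11) = -81.93
(12) = 37.23
(13) = -28.56
(14) = 23.07
(15) = 4.70
(16) = -0.45
(17) = -12.69
(18) = -16.69
(19) = -98.75
(20) = -40.69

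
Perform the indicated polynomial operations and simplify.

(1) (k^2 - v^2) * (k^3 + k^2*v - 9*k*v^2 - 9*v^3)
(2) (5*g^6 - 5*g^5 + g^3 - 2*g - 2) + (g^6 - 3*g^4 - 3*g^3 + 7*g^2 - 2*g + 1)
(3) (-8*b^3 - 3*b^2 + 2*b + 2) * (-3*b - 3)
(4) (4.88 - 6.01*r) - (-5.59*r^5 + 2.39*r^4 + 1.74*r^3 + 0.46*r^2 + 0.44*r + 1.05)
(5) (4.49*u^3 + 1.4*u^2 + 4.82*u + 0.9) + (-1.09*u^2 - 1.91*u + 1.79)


(1) = k^5 + k^4*v - 10*k^3*v^2 - 10*k^2*v^3 + 9*k*v^4 + 9*v^5
(2) = 6*g^6 - 5*g^5 - 3*g^4 - 2*g^3 + 7*g^2 - 4*g - 1
(3) = 24*b^4 + 33*b^3 + 3*b^2 - 12*b - 6
(4) = 5.59*r^5 - 2.39*r^4 - 1.74*r^3 - 0.46*r^2 - 6.45*r + 3.83
(5) = 4.49*u^3 + 0.31*u^2 + 2.91*u + 2.69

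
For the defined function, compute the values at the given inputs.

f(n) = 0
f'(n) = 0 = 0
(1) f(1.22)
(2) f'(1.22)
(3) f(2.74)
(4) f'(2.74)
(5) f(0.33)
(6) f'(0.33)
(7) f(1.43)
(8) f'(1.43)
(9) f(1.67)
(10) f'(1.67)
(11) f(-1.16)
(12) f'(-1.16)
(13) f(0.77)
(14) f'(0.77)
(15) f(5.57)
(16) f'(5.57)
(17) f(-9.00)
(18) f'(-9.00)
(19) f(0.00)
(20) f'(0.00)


(1) = 0.00
(2) = 0.00
(3) = 0.00
(4) = 0.00
(5) = 0.00
(6) = 0.00
(7) = 0.00
(8) = 0.00
(9) = 0.00
(10) = 0.00
(11) = 0.00
(12) = 0.00
(13) = 0.00
(14) = 0.00
(15) = 0.00
(16) = 0.00
(17) = 0.00
(18) = 0.00
(19) = 0.00
(20) = 0.00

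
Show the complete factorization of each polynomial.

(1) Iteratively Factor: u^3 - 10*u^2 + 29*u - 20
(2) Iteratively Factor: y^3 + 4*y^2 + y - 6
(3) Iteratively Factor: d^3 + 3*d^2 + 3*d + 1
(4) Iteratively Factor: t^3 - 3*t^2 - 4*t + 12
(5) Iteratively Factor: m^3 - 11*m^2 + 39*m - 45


(1) = (u - 1)*(u^2 - 9*u + 20) = (u - 5)*(u - 1)*(u - 4)
(2) = (y + 2)*(y^2 + 2*y - 3) = (y + 2)*(y + 3)*(y - 1)
(3) = (d + 1)*(d^2 + 2*d + 1) = (d + 1)^2*(d + 1)
(4) = (t - 2)*(t^2 - t - 6) = (t - 3)*(t - 2)*(t + 2)
(5) = (m - 3)*(m^2 - 8*m + 15) = (m - 3)^2*(m - 5)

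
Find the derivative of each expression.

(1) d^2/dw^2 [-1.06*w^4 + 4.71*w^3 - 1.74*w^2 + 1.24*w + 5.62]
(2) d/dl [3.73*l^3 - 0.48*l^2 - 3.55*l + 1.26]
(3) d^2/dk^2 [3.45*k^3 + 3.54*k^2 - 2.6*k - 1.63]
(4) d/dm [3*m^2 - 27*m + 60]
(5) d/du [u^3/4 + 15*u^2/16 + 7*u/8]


(1) = -12.72*w^2 + 28.26*w - 3.48
(2) = 11.19*l^2 - 0.96*l - 3.55
(3) = 20.7*k + 7.08
(4) = 6*m - 27
(5) = 3*u^2/4 + 15*u/8 + 7/8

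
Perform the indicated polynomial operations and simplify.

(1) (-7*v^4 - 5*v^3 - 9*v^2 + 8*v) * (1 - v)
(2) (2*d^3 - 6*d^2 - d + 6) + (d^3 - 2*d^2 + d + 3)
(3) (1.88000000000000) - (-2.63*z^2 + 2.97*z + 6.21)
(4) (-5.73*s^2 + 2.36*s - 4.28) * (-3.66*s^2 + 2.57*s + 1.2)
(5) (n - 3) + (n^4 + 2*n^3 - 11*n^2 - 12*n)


(1) = 7*v^5 - 2*v^4 + 4*v^3 - 17*v^2 + 8*v
(2) = 3*d^3 - 8*d^2 + 9
(3) = 2.63*z^2 - 2.97*z - 4.33
(4) = 20.9718*s^4 - 23.3637*s^3 + 14.854*s^2 - 8.1676*s - 5.136
(5) = n^4 + 2*n^3 - 11*n^2 - 11*n - 3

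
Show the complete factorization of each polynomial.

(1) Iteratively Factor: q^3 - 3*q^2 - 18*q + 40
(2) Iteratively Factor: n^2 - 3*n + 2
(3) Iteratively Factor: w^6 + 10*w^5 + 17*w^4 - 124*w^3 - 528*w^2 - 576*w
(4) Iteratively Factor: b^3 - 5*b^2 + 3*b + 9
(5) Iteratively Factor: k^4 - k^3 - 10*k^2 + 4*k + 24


(1) = (q - 2)*(q^2 - q - 20) = (q - 5)*(q - 2)*(q + 4)
(2) = (n - 1)*(n - 2)
(3) = (w + 4)*(w^5 + 6*w^4 - 7*w^3 - 96*w^2 - 144*w) = (w + 4)^2*(w^4 + 2*w^3 - 15*w^2 - 36*w) = (w + 3)*(w + 4)^2*(w^3 - w^2 - 12*w) = w*(w + 3)*(w + 4)^2*(w^2 - w - 12) = w*(w + 3)^2*(w + 4)^2*(w - 4)
(4) = (b + 1)*(b^2 - 6*b + 9) = (b - 3)*(b + 1)*(b - 3)
(5) = (k - 3)*(k^3 + 2*k^2 - 4*k - 8) = (k - 3)*(k - 2)*(k^2 + 4*k + 4) = (k - 3)*(k - 2)*(k + 2)*(k + 2)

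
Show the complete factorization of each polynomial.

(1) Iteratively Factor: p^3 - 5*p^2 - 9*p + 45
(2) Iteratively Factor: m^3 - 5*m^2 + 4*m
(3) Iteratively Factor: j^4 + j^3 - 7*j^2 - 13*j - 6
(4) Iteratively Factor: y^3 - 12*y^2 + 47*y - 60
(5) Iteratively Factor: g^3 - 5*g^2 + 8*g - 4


(1) = (p - 3)*(p^2 - 2*p - 15) = (p - 5)*(p - 3)*(p + 3)
(2) = (m)*(m^2 - 5*m + 4) = m*(m - 1)*(m - 4)
(3) = (j + 1)*(j^3 - 7*j - 6) = (j - 3)*(j + 1)*(j^2 + 3*j + 2) = (j - 3)*(j + 1)*(j + 2)*(j + 1)
(4) = (y - 5)*(y^2 - 7*y + 12) = (y - 5)*(y - 3)*(y - 4)
(5) = (g - 1)*(g^2 - 4*g + 4) = (g - 2)*(g - 1)*(g - 2)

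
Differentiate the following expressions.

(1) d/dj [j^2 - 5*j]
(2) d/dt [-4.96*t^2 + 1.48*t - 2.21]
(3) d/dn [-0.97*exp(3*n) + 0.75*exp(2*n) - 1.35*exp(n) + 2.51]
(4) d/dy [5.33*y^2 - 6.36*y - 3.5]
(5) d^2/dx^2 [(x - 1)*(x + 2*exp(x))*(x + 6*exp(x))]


(1) = 2*j - 5
(2) = 1.48 - 9.92*t
(3) = (-2.91*exp(2*n) + 1.5*exp(n) - 1.35)*exp(n)
(4) = 10.66*y - 6.36
(5) = 8*x^2*exp(x) + 48*x*exp(2*x) + 24*x*exp(x) + 6*x - 2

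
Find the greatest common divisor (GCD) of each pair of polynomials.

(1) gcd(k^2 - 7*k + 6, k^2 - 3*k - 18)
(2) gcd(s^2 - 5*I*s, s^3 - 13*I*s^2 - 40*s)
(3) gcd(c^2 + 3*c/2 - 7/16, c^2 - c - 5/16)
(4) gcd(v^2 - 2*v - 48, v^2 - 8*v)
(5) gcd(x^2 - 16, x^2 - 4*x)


(1) = gcd((k - 6)*(k - 1), (k - 6)*(k + 3)) = k - 6
(2) = gcd(s*(s - 5*I), s*(s - 8*I)*(s - 5*I)) = s^2 - 5*I*s
(3) = gcd((c - 1/4)*(c + 7/4), (c - 5/4)*(c + 1/4)) = 1
(4) = v - 8
(5) = gcd((x - 4)*(x + 4), x*(x - 4)) = x - 4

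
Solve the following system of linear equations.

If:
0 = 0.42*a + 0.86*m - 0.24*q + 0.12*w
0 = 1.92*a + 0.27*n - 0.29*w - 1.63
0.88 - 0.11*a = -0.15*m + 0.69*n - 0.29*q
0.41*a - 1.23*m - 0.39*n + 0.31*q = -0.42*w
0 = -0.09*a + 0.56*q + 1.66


Then:
a = 0.66
m = -0.92
n = -0.23
q = -2.86
w = -1.45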